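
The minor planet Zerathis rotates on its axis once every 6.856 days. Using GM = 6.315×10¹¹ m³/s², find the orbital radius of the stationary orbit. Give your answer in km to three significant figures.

T = 6.856 days = 5.924×10⁵ s.
A synchronous orbit has period T, so by Kepler's third law a = (μT²/4π²)^(1/3).
μT²/4π² = 6.315×10¹¹ × (5.924×10⁵)² / 39.48 = 5.613×10²¹ m³.
a = 1.777×10⁷ m = 17772 km.

r_sync ≈ 17800 km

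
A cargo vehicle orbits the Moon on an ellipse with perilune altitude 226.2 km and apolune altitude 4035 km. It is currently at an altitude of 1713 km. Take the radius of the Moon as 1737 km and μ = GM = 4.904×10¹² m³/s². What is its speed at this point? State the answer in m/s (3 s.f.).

v ≈ 1250 m/s

r_p = 1737 + 226.2 = 1963.2 km = 1.9632×10⁶ m.
r_a = 1737 + 4035 = 5772.0 km = 5.7720×10⁶ m.
r = 1737 + 1713 = 3450.0 km = 3.450×10⁶ m.
Semi-major axis a = (r_p + r_a)/2 = 3867.6 km = 3.868×10⁶ m.
Vis-viva: v² = μ(2/r − 1/a) = 4.904×10¹² × (5.797×10⁻⁷ − 2.586×10⁻⁷) = 1.575×10⁶ m²/s².
v = 1255 m/s.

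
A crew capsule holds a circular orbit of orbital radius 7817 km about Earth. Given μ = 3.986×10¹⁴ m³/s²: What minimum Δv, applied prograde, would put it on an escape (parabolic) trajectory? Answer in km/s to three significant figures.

Δv ≈ 2.96 km/s

r = 7817 km = 7.817×10⁶ m.
Circular speed v_c = √(μ/r) = 7141 m/s.
Escape speed v_esc = √(2μ/r) = √2 × v_c = 10100 m/s.
Δv = v_esc − v_c = 2958 m/s = 2.958 km/s.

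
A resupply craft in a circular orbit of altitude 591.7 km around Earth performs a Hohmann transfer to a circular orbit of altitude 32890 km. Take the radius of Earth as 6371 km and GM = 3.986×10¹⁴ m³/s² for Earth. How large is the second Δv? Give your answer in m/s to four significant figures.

Δv ≈ 1437 m/s

r₁ = 6371 + 591.7 = 6962.7 km = 6.9627×10⁶ m.
r₂ = 6371 + 32890 = 39261 km = 3.9261×10⁷ m.
Transfer ellipse a_t = (r₁ + r₂)/2 = 2.311×10⁷ m.
At r₁: circular v_c1 = √(μ/r₁) = 7566 m/s; transfer-perigee v_p = √[μ(2/r₁ − 1/a_t)] = 9862 m/s.
At r₂: circular v_c2 = √(μ/r₂) = 3186 m/s; transfer-apogee v_a = √[μ(2/r₂ − 1/a_t)] = 1749 m/s.
Δv₂ = v_c2 − v_a = 1437 m/s.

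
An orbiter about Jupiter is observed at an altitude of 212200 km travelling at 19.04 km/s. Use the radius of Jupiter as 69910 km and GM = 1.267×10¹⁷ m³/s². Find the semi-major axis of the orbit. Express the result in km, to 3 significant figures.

r = 69910 + 212200 = 2.8211×10⁵ km = 2.821×10⁸ m.
Vis-viva rearranged: 1/a = 2/r − v²/μ = 7.089×10⁻⁹ − 2.861×10⁻⁹ = 4.228×10⁻⁹ m⁻¹.
a = 2.365×10⁸ m = 2.3651×10⁵ km.

a ≈ 2.37×10⁵ km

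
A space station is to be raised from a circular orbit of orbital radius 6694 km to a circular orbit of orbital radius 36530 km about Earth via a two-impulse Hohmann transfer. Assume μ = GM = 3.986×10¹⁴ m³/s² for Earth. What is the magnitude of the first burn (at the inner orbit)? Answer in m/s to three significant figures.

r₁ = 6694 km = 6.694×10⁶ m.
r₂ = 36530 km = 3.653×10⁷ m.
Transfer ellipse a_t = (r₁ + r₂)/2 = 2.161×10⁷ m.
At r₁: circular v_c1 = √(μ/r₁) = 7717 m/s; transfer-perigee v_p = √[μ(2/r₁ − 1/a_t)] = 10030 m/s.
Δv₁ = v_p − v_c1 = 2316 m/s.

Δv ≈ 2320 m/s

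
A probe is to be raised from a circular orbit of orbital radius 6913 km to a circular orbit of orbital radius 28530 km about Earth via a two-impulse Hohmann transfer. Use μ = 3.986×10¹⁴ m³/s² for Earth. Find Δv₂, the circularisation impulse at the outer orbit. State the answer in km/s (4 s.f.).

Δv ≈ 1.403 km/s

r₁ = 6913 km = 6.913×10⁶ m.
r₂ = 28530 km = 2.853×10⁷ m.
Transfer ellipse a_t = (r₁ + r₂)/2 = 1.772×10⁷ m.
At r₁: circular v_c1 = √(μ/r₁) = 7593 m/s; transfer-perigee v_p = √[μ(2/r₁ − 1/a_t)] = 9635 m/s.
At r₂: circular v_c2 = √(μ/r₂) = 3738 m/s; transfer-apogee v_a = √[μ(2/r₂ − 1/a_t)] = 2335 m/s.
Δv₂ = v_c2 − v_a = 1403 m/s.
= 1.403 km/s.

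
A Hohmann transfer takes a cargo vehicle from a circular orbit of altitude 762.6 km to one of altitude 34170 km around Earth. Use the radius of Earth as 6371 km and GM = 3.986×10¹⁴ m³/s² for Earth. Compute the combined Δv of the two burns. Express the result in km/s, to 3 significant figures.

Δv_total ≈ 3.69 km/s

r₁ = 6371 + 762.6 = 7133.6 km = 7.1336×10⁶ m.
r₂ = 6371 + 34170 = 40541 km = 4.0541×10⁷ m.
Transfer ellipse a_t = (r₁ + r₂)/2 = 2.384×10⁷ m.
At r₁: circular v_c1 = √(μ/r₁) = 7475 m/s; transfer-perigee v_p = √[μ(2/r₁ − 1/a_t)] = 9748 m/s.
Δv₁ = v_p − v_c1 = 2273 m/s.
At r₂: circular v_c2 = √(μ/r₂) = 3136 m/s; transfer-apogee v_a = √[μ(2/r₂ − 1/a_t)] = 1715 m/s.
Δv₂ = v_c2 − v_a = 1420 m/s.
Total Δv = Δv₁ + Δv₂ = 3694 m/s = 3.694 km/s.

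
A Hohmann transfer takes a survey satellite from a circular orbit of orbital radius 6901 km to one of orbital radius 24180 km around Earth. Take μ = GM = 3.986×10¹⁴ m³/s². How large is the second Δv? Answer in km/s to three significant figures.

Δv ≈ 1.35 km/s

r₁ = 6901 km = 6.901×10⁶ m.
r₂ = 24180 km = 2.418×10⁷ m.
Transfer ellipse a_t = (r₁ + r₂)/2 = 1.554×10⁷ m.
At r₁: circular v_c1 = √(μ/r₁) = 7600 m/s; transfer-perigee v_p = √[μ(2/r₁ − 1/a_t)] = 9480 m/s.
At r₂: circular v_c2 = √(μ/r₂) = 4060 m/s; transfer-apogee v_a = √[μ(2/r₂ − 1/a_t)] = 2706 m/s.
Δv₂ = v_c2 − v_a = 1355 m/s.
= 1.355 km/s.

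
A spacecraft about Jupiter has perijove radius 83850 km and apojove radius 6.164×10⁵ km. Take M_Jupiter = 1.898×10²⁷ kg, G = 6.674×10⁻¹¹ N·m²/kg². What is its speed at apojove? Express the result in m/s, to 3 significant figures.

v ≈ 7020 m/s

μ = GM = 6.674×10⁻¹¹ × 1.898×10²⁷ = 1.267×10¹⁷ m³/s².
Semi-major axis a = (r_p + r_a)/2 = 3.5012×10⁵ km = 3.501×10⁸ m.
Vis-viva: v² = μ(2/r − 1/a) = 1.267×10¹⁷ × (3.245×10⁻⁹ − 2.856×10⁻⁹) = 4.922×10⁷ m²/s².
v = 7015 m/s.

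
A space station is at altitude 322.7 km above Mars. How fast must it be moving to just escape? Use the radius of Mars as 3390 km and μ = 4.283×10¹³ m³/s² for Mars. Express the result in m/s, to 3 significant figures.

r = 3390 + 322.7 = 3712.7 km = 3.7127×10⁶ m.
Escape speed v_esc = √(2μ/r) = √(2 × 4.283×10¹³ / 3.713×10⁶) = √(2.307×10⁷) = 4803 m/s.

v_esc ≈ 4800 m/s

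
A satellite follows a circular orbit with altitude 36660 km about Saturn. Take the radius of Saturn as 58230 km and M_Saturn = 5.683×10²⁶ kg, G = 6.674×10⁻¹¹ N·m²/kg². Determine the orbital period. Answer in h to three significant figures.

T ≈ 8.28 h

μ = GM = 6.674×10⁻¹¹ × 5.683×10²⁶ = 3.793×10¹⁶ m³/s².
r = 58230 + 36660 = 94890 km = 9.4890×10⁷ m.
Kepler's third law: T = 2π√(r³/μ) = 2π√((9.489×10⁷)³ / 3.793×10¹⁶).
r³/μ = 2.253×10⁷ s², so T = 2π × 4.746×10³ = 2.982×10⁴ s.
Converting: 2.982×10⁴ s ÷ 3600 = 8.284 h.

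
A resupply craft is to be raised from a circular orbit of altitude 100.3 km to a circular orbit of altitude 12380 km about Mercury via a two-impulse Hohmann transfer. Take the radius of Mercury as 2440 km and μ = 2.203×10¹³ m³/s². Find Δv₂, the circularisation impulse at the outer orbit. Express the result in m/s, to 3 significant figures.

Δv ≈ 560 m/s

r₁ = 2440 + 100.3 = 2540.3 km = 2.5403×10⁶ m.
r₂ = 2440 + 12380 = 14820 km = 1.4820×10⁷ m.
Transfer ellipse a_t = (r₁ + r₂)/2 = 8.680×10⁶ m.
At r₁: circular v_c1 = √(μ/r₁) = 2945 m/s; transfer-periherm v_p = √[μ(2/r₁ − 1/a_t)] = 3848 m/s.
At r₂: circular v_c2 = √(μ/r₂) = 1219 m/s; transfer-apoherm v_a = √[μ(2/r₂ − 1/a_t)] = 659.6 m/s.
Δv₂ = v_c2 − v_a = 559.7 m/s.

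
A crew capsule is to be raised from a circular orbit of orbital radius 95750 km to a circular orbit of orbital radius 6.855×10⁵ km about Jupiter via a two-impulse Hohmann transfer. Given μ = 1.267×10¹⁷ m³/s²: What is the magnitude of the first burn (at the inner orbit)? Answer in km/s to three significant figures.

Δv ≈ 11.8 km/s

r₁ = 95750 km = 9.575×10⁷ m.
r₂ = 6.855×10⁵ km = 6.855×10⁸ m.
Transfer ellipse a_t = (r₁ + r₂)/2 = 3.906×10⁸ m.
At r₁: circular v_c1 = √(μ/r₁) = 36380 m/s; transfer-perijove v_p = √[μ(2/r₁ − 1/a_t)] = 48190 m/s.
Δv₁ = v_p − v_c1 = 11810 m/s.
= 11.81 km/s.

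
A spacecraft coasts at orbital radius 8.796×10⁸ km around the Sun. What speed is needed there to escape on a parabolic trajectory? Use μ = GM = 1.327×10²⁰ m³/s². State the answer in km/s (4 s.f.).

v_esc ≈ 17.37 km/s

r = 8.796×10⁸ km = 8.796×10¹¹ m.
Escape speed v_esc = √(2μ/r) = √(2 × 1.327×10²⁰ / 8.796×10¹¹) = √(3.017×10⁸) = 17370 m/s.
= 17.37 km/s.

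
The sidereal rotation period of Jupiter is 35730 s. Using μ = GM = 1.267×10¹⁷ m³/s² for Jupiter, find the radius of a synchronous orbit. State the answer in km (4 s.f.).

A synchronous orbit has period T, so by Kepler's third law a = (μT²/4π²)^(1/3).
μT²/4π² = 1.267×10¹⁷ × (3.573×10⁴)² / 39.48 = 4.097×10²⁴ m³.
a = 1.600×10⁸ m = 1.6002×10⁵ km.

r_sync ≈ 1.600×10⁵ km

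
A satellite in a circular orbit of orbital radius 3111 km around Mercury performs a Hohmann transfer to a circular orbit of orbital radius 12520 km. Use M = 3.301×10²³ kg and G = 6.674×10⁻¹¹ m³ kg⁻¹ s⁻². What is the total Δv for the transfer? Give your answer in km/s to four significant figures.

μ = GM = 6.674×10⁻¹¹ × 3.301×10²³ = 2.203×10¹³ m³/s².
r₁ = 3111 km = 3.111×10⁶ m.
r₂ = 12520 km = 1.252×10⁷ m.
Transfer ellipse a_t = (r₁ + r₂)/2 = 7.816×10⁶ m.
At r₁: circular v_c1 = √(μ/r₁) = 2661 m/s; transfer-periherm v_p = √[μ(2/r₁ − 1/a_t)] = 3368 m/s.
Δv₁ = v_p − v_c1 = 707.0 m/s.
At r₂: circular v_c2 = √(μ/r₂) = 1327 m/s; transfer-apoherm v_a = √[μ(2/r₂ − 1/a_t)] = 836.9 m/s.
Δv₂ = v_c2 − v_a = 489.6 m/s.
Total Δv = Δv₁ + Δv₂ = 1197 m/s = 1.197 km/s.

Δv_total ≈ 1.197 km/s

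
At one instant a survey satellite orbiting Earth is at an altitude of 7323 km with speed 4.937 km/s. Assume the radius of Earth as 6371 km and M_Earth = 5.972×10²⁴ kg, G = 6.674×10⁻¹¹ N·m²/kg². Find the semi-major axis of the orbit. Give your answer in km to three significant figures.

a ≈ 11800 km

μ = GM = 6.674×10⁻¹¹ × 5.972×10²⁴ = 3.986×10¹⁴ m³/s².
r = 6371 + 7323 = 13694 km = 1.369×10⁷ m.
Vis-viva rearranged: 1/a = 2/r − v²/μ = 1.460×10⁻⁷ − 6.115×10⁻⁸ = 8.490×10⁻⁸ m⁻¹.
a = 1.178×10⁷ m = 11779 km.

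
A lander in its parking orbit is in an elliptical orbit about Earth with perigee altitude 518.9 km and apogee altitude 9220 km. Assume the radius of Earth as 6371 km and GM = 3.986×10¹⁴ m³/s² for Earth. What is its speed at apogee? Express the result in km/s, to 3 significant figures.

v ≈ 3.96 km/s

r_p = 6371 + 518.9 = 6889.9 km = 6.8899×10⁶ m.
r_a = 6371 + 9220 = 15591 km = 1.5591×10⁷ m.
Semi-major axis a = (r_p + r_a)/2 = 11240 km = 1.124×10⁷ m.
Vis-viva: v² = μ(2/r − 1/a) = 3.986×10¹⁴ × (1.283×10⁻⁷ − 8.896×10⁻⁸) = 1.567×10⁷ m²/s².
v = 3959 m/s = 3.959 km/s.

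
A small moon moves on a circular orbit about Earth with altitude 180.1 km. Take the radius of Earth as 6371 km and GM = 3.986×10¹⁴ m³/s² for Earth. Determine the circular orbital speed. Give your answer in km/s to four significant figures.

v ≈ 7.800 km/s

r = 6371 + 180.1 = 6551.1 km = 6.5511×10⁶ m.
For a circular orbit v = √(μ/r) = √(3.986×10¹⁴ / 6.551×10⁶) = √(6.084×10⁷) = 7800 m/s.
That is 7.800 km/s.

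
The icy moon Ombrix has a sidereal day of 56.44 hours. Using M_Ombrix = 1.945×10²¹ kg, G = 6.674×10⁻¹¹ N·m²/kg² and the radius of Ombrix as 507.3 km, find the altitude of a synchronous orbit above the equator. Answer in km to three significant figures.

μ = GM = 6.674×10⁻¹¹ × 1.945×10²¹ = 1.298×10¹¹ m³/s².
T = 56.44 hours = 2.032×10⁵ s.
A synchronous orbit has period T, so by Kepler's third law a = (μT²/4π²)^(1/3).
μT²/4π² = 1.298×10¹¹ × (2.032×10⁵)² / 39.48 = 1.357×10²⁰ m³.
a = 5.139×10⁶ m = 5139.4 km.
Altitude h = a − R = 5139.4 − 507.3 = 4632.1 km.

h_sync ≈ 4630 km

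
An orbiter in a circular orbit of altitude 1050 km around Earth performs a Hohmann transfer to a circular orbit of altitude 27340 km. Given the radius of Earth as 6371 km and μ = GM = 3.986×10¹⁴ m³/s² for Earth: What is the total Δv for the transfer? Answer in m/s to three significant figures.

Δv_total ≈ 3430 m/s

r₁ = 6371 + 1050 = 7421.0 km = 7.4210×10⁶ m.
r₂ = 6371 + 27340 = 33711 km = 3.3711×10⁷ m.
Transfer ellipse a_t = (r₁ + r₂)/2 = 2.057×10⁷ m.
At r₁: circular v_c1 = √(μ/r₁) = 7329 m/s; transfer-perigee v_p = √[μ(2/r₁ − 1/a_t)] = 9383 m/s.
Δv₁ = v_p − v_c1 = 2054 m/s.
At r₂: circular v_c2 = √(μ/r₂) = 3439 m/s; transfer-apogee v_a = √[μ(2/r₂ − 1/a_t)] = 2066 m/s.
Δv₂ = v_c2 − v_a = 1373 m/s.
Total Δv = Δv₁ + Δv₂ = 3427 m/s.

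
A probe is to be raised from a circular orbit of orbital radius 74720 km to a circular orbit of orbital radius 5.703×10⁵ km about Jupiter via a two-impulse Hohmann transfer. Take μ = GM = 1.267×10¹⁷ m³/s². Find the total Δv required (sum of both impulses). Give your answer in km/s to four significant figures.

Δv_total ≈ 21.31 km/s

r₁ = 74720 km = 7.472×10⁷ m.
r₂ = 5.703×10⁵ km = 5.703×10⁸ m.
Transfer ellipse a_t = (r₁ + r₂)/2 = 3.225×10⁸ m.
At r₁: circular v_c1 = √(μ/r₁) = 41180 m/s; transfer-perijove v_p = √[μ(2/r₁ − 1/a_t)] = 54760 m/s.
Δv₁ = v_p − v_c1 = 13580 m/s.
At r₂: circular v_c2 = √(μ/r₂) = 14910 m/s; transfer-apojove v_a = √[μ(2/r₂ − 1/a_t)] = 7174 m/s.
Δv₂ = v_c2 − v_a = 7731 m/s.
Total Δv = Δv₁ + Δv₂ = 21310 m/s = 21.31 km/s.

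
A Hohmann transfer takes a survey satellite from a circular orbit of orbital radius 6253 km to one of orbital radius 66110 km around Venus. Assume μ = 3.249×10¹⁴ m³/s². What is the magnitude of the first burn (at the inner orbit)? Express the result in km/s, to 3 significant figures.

r₁ = 6253 km = 6.253×10⁶ m.
r₂ = 66110 km = 6.611×10⁷ m.
Transfer ellipse a_t = (r₁ + r₂)/2 = 3.618×10⁷ m.
At r₁: circular v_c1 = √(μ/r₁) = 7208 m/s; transfer-periapsis v_p = √[μ(2/r₁ − 1/a_t)] = 9744 m/s.
Δv₁ = v_p − v_c1 = 2535 m/s.
= 2.535 km/s.

Δv ≈ 2.54 km/s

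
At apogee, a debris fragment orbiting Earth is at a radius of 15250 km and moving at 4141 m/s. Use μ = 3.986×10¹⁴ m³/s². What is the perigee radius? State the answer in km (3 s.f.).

r_a = 1.525×10⁷ m.
Specific energy ε = v²/2 − μ/r = -1.756×10⁷ J/kg, so a = −μ/(2ε) = 1.135×10⁷ m.
The apsides satisfy r_p + r_a = 2a, so the perigee radius is 2a − r_a = 7.444×10⁶ m = 7444.5 km.

perigee radius ≈ 7440 km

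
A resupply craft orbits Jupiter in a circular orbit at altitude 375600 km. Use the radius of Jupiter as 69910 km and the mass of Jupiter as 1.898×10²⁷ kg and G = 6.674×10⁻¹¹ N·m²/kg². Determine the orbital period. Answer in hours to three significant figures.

T ≈ 46.1 hours

μ = GM = 6.674×10⁻¹¹ × 1.898×10²⁷ = 1.267×10¹⁷ m³/s².
r = 69910 + 375600 = 445510 km = 4.4551×10⁸ m.
Kepler's third law: T = 2π√(r³/μ) = 2π√((4.455×10⁸)³ / 1.267×10¹⁷).
r³/μ = 6.981×10⁸ s², so T = 2π × 2.642×10⁴ = 1.660×10⁵ s.
Converting: 1.660×10⁵ s ÷ 3600 = 46.11 hours.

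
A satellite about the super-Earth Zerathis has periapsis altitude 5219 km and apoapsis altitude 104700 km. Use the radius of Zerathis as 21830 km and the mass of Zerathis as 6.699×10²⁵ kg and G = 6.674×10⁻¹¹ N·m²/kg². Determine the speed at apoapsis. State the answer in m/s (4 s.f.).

v ≈ 3528 m/s

μ = GM = 6.674×10⁻¹¹ × 6.699×10²⁵ = 4.471×10¹⁵ m³/s².
r_p = 21830 + 5219 = 27049 km = 2.7049×10⁷ m.
r_a = 21830 + 104700 = 126530 km = 1.2653×10⁸ m.
Semi-major axis a = (r_p + r_a)/2 = 76790 km = 7.679×10⁷ m.
Vis-viva: v² = μ(2/r − 1/a) = 4.471×10¹⁵ × (1.581×10⁻⁸ − 1.302×10⁻⁸) = 1.245×10⁷ m²/s².
v = 3528 m/s.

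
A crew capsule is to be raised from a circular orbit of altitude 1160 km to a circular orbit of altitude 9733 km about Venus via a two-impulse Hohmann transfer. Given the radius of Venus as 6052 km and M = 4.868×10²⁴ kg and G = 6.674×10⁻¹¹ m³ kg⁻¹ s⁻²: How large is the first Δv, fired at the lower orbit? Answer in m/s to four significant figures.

μ = GM = 6.674×10⁻¹¹ × 4.868×10²⁴ = 3.249×10¹⁴ m³/s².
r₁ = 6052 + 1160 = 7212.0 km = 7.2120×10⁶ m.
r₂ = 6052 + 9733 = 15785 km = 1.5785×10⁷ m.
Transfer ellipse a_t = (r₁ + r₂)/2 = 1.150×10⁷ m.
At r₁: circular v_c1 = √(μ/r₁) = 6712 m/s; transfer-periapsis v_p = √[μ(2/r₁ − 1/a_t)] = 7864 m/s.
Δv₁ = v_p − v_c1 = 1152 m/s.

Δv ≈ 1152 m/s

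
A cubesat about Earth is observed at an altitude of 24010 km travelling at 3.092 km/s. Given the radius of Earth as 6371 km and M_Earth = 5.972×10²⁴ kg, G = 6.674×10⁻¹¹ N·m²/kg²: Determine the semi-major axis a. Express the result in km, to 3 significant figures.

a ≈ 23900 km

μ = GM = 6.674×10⁻¹¹ × 5.972×10²⁴ = 3.986×10¹⁴ m³/s².
r = 6371 + 24010 = 30381 km = 3.038×10⁷ m.
Vis-viva rearranged: 1/a = 2/r − v²/μ = 6.583×10⁻⁸ − 2.399×10⁻⁸ = 4.184×10⁻⁸ m⁻¹.
a = 2.390×10⁷ m = 23898 km.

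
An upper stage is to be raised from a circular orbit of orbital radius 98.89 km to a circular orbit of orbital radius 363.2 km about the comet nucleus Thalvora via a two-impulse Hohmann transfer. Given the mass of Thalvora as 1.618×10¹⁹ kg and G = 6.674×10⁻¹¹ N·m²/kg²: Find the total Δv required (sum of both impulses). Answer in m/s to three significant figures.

μ = GM = 6.674×10⁻¹¹ × 1.618×10¹⁹ = 1.080×10⁹ m³/s².
r₁ = 98.89 km = 9.889×10⁴ m.
r₂ = 363.2 km = 3.632×10⁵ m.
Transfer ellipse a_t = (r₁ + r₂)/2 = 2.310×10⁵ m.
At r₁: circular v_c1 = √(μ/r₁) = 104.5 m/s; transfer-periapsis v_p = √[μ(2/r₁ − 1/a_t)] = 131.0 m/s.
Δv₁ = v_p − v_c1 = 26.52 m/s.
At r₂: circular v_c2 = √(μ/r₂) = 54.53 m/s; transfer-apoapsis v_a = √[μ(2/r₂ − 1/a_t)] = 35.67 m/s.
Δv₂ = v_c2 − v_a = 18.85 m/s.
Total Δv = Δv₁ + Δv₂ = 45.37 m/s.

Δv_total ≈ 45.4 m/s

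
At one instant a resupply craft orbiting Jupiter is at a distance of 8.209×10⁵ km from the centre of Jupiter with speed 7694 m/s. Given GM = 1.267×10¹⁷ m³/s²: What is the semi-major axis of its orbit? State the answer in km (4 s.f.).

a ≈ 5.078×10⁵ km

r = 8.209×10⁸ m.
Specific orbital energy ε = v²/2 − μ/r = (7694)²/2 − 1.267×10¹⁷/8.209×10⁸ = -1.247×10⁸ J/kg.
Since ε = −μ/(2a), a = −μ/(2ε) = 5.078×10⁸ m = 5.0784×10⁵ km.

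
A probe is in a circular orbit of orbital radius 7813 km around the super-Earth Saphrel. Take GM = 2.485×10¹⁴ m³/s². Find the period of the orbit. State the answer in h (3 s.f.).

r = 7813 km = 7.813×10⁶ m.
Kepler's third law: T = 2π√(r³/μ) = 2π√((7.813×10⁶)³ / 2.485×10¹⁴).
r³/μ = 1.919×10⁶ s², so T = 2π × 1.385×10³ = 8.704×10³ s.
Converting: 8.704×10³ s ÷ 3600 = 2.418 h.

T ≈ 2.42 h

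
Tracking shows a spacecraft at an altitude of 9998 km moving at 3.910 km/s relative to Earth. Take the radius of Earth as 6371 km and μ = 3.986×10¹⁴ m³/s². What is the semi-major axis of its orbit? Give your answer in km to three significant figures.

a ≈ 11900 km

r = 6371 + 9998 = 16369 km = 1.637×10⁷ m.
Specific orbital energy ε = v²/2 − μ/r = (3910)²/2 − 3.986×10¹⁴/1.637×10⁷ = -1.671×10⁷ J/kg.
Since ε = −μ/(2a), a = −μ/(2ε) = 1.193×10⁷ m = 11929 km.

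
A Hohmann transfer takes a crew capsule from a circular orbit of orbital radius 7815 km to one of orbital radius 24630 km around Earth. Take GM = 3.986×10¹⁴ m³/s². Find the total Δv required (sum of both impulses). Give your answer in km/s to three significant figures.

Δv_total ≈ 2.89 km/s

r₁ = 7815 km = 7.815×10⁶ m.
r₂ = 24630 km = 2.463×10⁷ m.
Transfer ellipse a_t = (r₁ + r₂)/2 = 1.622×10⁷ m.
At r₁: circular v_c1 = √(μ/r₁) = 7142 m/s; transfer-perigee v_p = √[μ(2/r₁ − 1/a_t)] = 8800 m/s.
Δv₁ = v_p − v_c1 = 1658 m/s.
At r₂: circular v_c2 = √(μ/r₂) = 4023 m/s; transfer-apogee v_a = √[μ(2/r₂ − 1/a_t)] = 2792 m/s.
Δv₂ = v_c2 − v_a = 1231 m/s.
Total Δv = Δv₁ + Δv₂ = 2889 m/s = 2.889 km/s.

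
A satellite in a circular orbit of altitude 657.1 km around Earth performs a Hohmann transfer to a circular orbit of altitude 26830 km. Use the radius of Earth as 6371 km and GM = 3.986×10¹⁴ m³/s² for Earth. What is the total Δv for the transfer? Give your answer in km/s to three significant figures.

r₁ = 6371 + 657.1 = 7028.1 km = 7.0281×10⁶ m.
r₂ = 6371 + 26830 = 33201 km = 3.3201×10⁷ m.
Transfer ellipse a_t = (r₁ + r₂)/2 = 2.011×10⁷ m.
At r₁: circular v_c1 = √(μ/r₁) = 7531 m/s; transfer-perigee v_p = √[μ(2/r₁ − 1/a_t)] = 9675 m/s.
Δv₁ = v_p − v_c1 = 2144 m/s.
At r₂: circular v_c2 = √(μ/r₂) = 3465 m/s; transfer-apogee v_a = √[μ(2/r₂ − 1/a_t)] = 2048 m/s.
Δv₂ = v_c2 − v_a = 1417 m/s.
Total Δv = Δv₁ + Δv₂ = 3561 m/s = 3.561 km/s.

Δv_total ≈ 3.56 km/s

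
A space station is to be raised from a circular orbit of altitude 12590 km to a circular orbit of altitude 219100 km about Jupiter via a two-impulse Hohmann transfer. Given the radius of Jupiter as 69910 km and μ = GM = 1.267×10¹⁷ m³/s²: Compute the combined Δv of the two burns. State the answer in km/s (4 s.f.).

Δv_total ≈ 16.68 km/s

r₁ = 69910 + 12590 = 82500 km = 8.2500×10⁷ m.
r₂ = 69910 + 219100 = 289010 km = 2.8901×10⁸ m.
Transfer ellipse a_t = (r₁ + r₂)/2 = 1.858×10⁸ m.
At r₁: circular v_c1 = √(μ/r₁) = 39190 m/s; transfer-perijove v_p = √[μ(2/r₁ − 1/a_t)] = 48880 m/s.
Δv₁ = v_p − v_c1 = 9693 m/s.
At r₂: circular v_c2 = √(μ/r₂) = 20940 m/s; transfer-apojove v_a = √[μ(2/r₂ − 1/a_t)] = 13950 m/s.
Δv₂ = v_c2 − v_a = 6984 m/s.
Total Δv = Δv₁ + Δv₂ = 16680 m/s = 16.68 km/s.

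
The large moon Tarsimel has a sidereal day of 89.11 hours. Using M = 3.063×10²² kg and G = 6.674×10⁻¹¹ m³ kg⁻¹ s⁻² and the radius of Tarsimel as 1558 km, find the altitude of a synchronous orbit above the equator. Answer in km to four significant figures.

h_sync ≈ 15910 km

μ = GM = 6.674×10⁻¹¹ × 3.063×10²² = 2.044×10¹² m³/s².
T = 89.11 hours = 3.208×10⁵ s.
A synchronous orbit has period T, so by Kepler's third law a = (μT²/4π²)^(1/3).
μT²/4π² = 2.044×10¹² × (3.208×10⁵)² / 39.48 = 5.329×10²¹ m³.
a = 1.747×10⁷ m = 17467 km.
Altitude h = a − R = 17467 − 1558 = 15909 km.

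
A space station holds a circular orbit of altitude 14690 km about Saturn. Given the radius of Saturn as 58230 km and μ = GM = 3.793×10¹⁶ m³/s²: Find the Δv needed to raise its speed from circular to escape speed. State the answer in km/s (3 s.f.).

Δv ≈ 9.45 km/s

r = 58230 + 14690 = 72920 km = 7.2920×10⁷ m.
Circular speed v_c = √(μ/r) = 22810 m/s.
Escape speed v_esc = √(2μ/r) = √2 × v_c = 32250 m/s.
Δv = v_esc − v_c = 9447 m/s = 9.447 km/s.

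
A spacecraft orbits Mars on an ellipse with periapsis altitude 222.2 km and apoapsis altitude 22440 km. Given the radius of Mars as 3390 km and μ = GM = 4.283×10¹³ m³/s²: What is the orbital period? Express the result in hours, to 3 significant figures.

T ≈ 15.1 hours

r_p = 3390 + 222.2 = 3612.2 km = 3.6122×10⁶ m.
r_a = 3390 + 22440 = 25830 km = 2.5830×10⁷ m.
Semi-major axis a = (r_p + r_a)/2 = (3612.2 + 25830)/2 = 14721 km = 1.472×10⁷ m.
By Kepler's third law T = 2π√(a³/μ) = 2π × 8.631×10³ = 5.423×10⁴ s.
= 15.06 hours.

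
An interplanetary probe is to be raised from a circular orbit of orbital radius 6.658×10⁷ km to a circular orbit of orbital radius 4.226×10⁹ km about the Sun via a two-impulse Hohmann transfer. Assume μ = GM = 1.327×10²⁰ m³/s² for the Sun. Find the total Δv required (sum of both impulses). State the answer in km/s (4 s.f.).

Δv_total ≈ 22.62 km/s

r₁ = 6.658×10⁷ km = 6.658×10¹⁰ m.
r₂ = 4.226×10⁹ km = 4.226×10¹² m.
Transfer ellipse a_t = (r₁ + r₂)/2 = 2.146×10¹² m.
At r₁: circular v_c1 = √(μ/r₁) = 44640 m/s; transfer-perihelion v_p = √[μ(2/r₁ − 1/a_t)] = 62640 m/s.
Δv₁ = v_p − v_c1 = 18000 m/s.
At r₂: circular v_c2 = √(μ/r₂) = 5604 m/s; transfer-aphelion v_a = √[μ(2/r₂ − 1/a_t)] = 987.0 m/s.
Δv₂ = v_c2 − v_a = 4617 m/s.
Total Δv = Δv₁ + Δv₂ = 22620 m/s = 22.62 km/s.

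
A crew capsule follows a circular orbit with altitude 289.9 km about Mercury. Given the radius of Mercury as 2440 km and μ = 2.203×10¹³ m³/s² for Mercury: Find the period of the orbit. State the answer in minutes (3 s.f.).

T ≈ 101 minutes

r = 2440 + 289.9 = 2729.9 km = 2.7299×10⁶ m.
Kepler's third law: T = 2π√(r³/μ) = 2π√((2.730×10⁶)³ / 2.203×10¹³).
r³/μ = 9.235×10⁵ s², so T = 2π × 9.610×10² = 6.038×10³ s.
Converting: 6.038×10³ s ÷ 60.00 = 100.6 minutes.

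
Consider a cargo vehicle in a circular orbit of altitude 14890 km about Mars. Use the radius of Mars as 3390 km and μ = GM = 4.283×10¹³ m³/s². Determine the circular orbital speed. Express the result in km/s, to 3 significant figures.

r = 3390 + 14890 = 18280 km = 1.8280×10⁷ m.
For a circular orbit v = √(μ/r) = √(4.283×10¹³ / 1.828×10⁷) = √(2.343×10⁶) = 1531 m/s.
That is 1.531 km/s.

v ≈ 1.53 km/s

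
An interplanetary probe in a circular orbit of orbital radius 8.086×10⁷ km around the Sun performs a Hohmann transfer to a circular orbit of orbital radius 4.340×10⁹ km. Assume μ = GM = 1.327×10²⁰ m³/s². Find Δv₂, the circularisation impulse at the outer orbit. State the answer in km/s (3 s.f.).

r₁ = 8.086×10⁷ km = 8.086×10¹⁰ m.
r₂ = 4.340×10⁹ km = 4.340×10¹² m.
Transfer ellipse a_t = (r₁ + r₂)/2 = 2.210×10¹² m.
At r₁: circular v_c1 = √(μ/r₁) = 40510 m/s; transfer-perihelion v_p = √[μ(2/r₁ − 1/a_t)] = 56760 m/s.
At r₂: circular v_c2 = √(μ/r₂) = 5530 m/s; transfer-aphelion v_a = √[μ(2/r₂ − 1/a_t)] = 1058 m/s.
Δv₂ = v_c2 − v_a = 4472 m/s.
= 4.472 km/s.

Δv ≈ 4.47 km/s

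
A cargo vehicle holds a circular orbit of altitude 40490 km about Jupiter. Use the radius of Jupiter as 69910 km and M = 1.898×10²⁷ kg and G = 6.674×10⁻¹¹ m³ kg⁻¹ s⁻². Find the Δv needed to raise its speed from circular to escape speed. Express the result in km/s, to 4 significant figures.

μ = GM = 6.674×10⁻¹¹ × 1.898×10²⁷ = 1.267×10¹⁷ m³/s².
r = 69910 + 40490 = 110400 km = 1.1040×10⁸ m.
Circular speed v_c = √(μ/r) = 33870 m/s.
Escape speed v_esc = √(2μ/r) = √2 × v_c = 47900 m/s.
Δv = v_esc − v_c = 14030 m/s = 14.03 km/s.

Δv ≈ 14.03 km/s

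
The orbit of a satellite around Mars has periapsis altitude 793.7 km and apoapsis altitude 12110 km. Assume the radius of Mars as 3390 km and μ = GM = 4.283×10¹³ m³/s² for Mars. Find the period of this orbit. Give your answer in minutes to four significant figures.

T ≈ 494.0 minutes

r_p = 3390 + 793.7 = 4183.7 km = 4.1837×10⁶ m.
r_a = 3390 + 12110 = 15500 km = 1.5500×10⁷ m.
Semi-major axis a = (r_p + r_a)/2 = (4183.7 + 15500)/2 = 9841.9 km = 9.842×10⁶ m.
By Kepler's third law T = 2π√(a³/μ) = 2π × 4.718×10³ = 2.964×10⁴ s.
= 494.0 minutes.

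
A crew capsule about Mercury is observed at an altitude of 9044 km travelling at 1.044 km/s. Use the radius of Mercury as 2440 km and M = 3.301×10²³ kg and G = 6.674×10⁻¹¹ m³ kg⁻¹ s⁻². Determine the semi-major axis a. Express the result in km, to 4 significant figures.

a ≈ 8020 km

μ = GM = 6.674×10⁻¹¹ × 3.301×10²³ = 2.203×10¹³ m³/s².
r = 2440 + 9044 = 11484 km = 1.148×10⁷ m.
Vis-viva rearranged: 1/a = 2/r − v²/μ = 1.742×10⁻⁷ − 4.947×10⁻⁸ = 1.247×10⁻⁷ m⁻¹.
a = 8.020×10⁶ m = 8020.4 km.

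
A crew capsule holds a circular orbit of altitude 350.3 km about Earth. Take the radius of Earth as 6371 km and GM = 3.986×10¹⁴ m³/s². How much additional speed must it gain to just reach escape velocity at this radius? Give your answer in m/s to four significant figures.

Δv ≈ 3190 m/s

r = 6371 + 350.3 = 6721.3 km = 6.7213×10⁶ m.
Circular speed v_c = √(μ/r) = 7701 m/s.
Escape speed v_esc = √(2μ/r) = √2 × v_c = 10890 m/s.
Δv = v_esc − v_c = 3190 m/s.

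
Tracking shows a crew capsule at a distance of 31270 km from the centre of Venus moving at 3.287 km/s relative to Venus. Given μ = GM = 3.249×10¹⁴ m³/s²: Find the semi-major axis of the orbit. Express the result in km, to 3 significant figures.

r = 3.127×10⁷ m.
Specific orbital energy ε = v²/2 − μ/r = (3287)²/2 − 3.249×10¹⁴/3.127×10⁷ = -4.988×10⁶ J/kg.
Since ε = −μ/(2a), a = −μ/(2ε) = 3.257×10⁷ m = 32568 km.

a ≈ 32600 km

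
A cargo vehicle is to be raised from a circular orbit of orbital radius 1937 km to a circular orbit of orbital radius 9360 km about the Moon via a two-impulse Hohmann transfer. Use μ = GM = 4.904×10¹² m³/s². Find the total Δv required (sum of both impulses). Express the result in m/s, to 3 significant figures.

Δv_total ≈ 757 m/s

r₁ = 1937 km = 1.937×10⁶ m.
r₂ = 9360 km = 9.360×10⁶ m.
Transfer ellipse a_t = (r₁ + r₂)/2 = 5.648×10⁶ m.
At r₁: circular v_c1 = √(μ/r₁) = 1591 m/s; transfer-perilune v_p = √[μ(2/r₁ − 1/a_t)] = 2048 m/s.
Δv₁ = v_p − v_c1 = 457.1 m/s.
At r₂: circular v_c2 = √(μ/r₂) = 723.8 m/s; transfer-apolune v_a = √[μ(2/r₂ − 1/a_t)] = 423.9 m/s.
Δv₂ = v_c2 − v_a = 300.0 m/s.
Total Δv = Δv₁ + Δv₂ = 757.1 m/s.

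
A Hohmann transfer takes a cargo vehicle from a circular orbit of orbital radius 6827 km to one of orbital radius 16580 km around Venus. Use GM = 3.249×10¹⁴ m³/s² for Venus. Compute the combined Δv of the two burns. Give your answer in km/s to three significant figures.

r₁ = 6827 km = 6.827×10⁶ m.
r₂ = 16580 km = 1.658×10⁷ m.
Transfer ellipse a_t = (r₁ + r₂)/2 = 1.170×10⁷ m.
At r₁: circular v_c1 = √(μ/r₁) = 6899 m/s; transfer-periapsis v_p = √[μ(2/r₁ − 1/a_t)] = 8211 m/s.
Δv₁ = v_p − v_c1 = 1312 m/s.
At r₂: circular v_c2 = √(μ/r₂) = 4427 m/s; transfer-apoapsis v_a = √[μ(2/r₂ − 1/a_t)] = 3381 m/s.
Δv₂ = v_c2 − v_a = 1046 m/s.
Total Δv = Δv₁ + Δv₂ = 2358 m/s = 2.358 km/s.

Δv_total ≈ 2.36 km/s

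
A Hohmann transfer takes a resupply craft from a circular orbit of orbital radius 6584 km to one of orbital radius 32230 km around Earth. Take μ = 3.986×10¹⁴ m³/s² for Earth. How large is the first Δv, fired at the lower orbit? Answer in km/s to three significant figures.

Δv ≈ 2.25 km/s

r₁ = 6584 km = 6.584×10⁶ m.
r₂ = 32230 km = 3.223×10⁷ m.
Transfer ellipse a_t = (r₁ + r₂)/2 = 1.941×10⁷ m.
At r₁: circular v_c1 = √(μ/r₁) = 7781 m/s; transfer-perigee v_p = √[μ(2/r₁ − 1/a_t)] = 10030 m/s.
Δv₁ = v_p − v_c1 = 2246 m/s.
= 2.246 km/s.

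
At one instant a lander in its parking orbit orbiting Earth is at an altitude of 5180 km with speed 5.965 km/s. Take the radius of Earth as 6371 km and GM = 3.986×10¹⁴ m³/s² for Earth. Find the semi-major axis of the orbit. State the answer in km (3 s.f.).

r = 6371 + 5180 = 11551 km = 1.155×10⁷ m.
Vis-viva rearranged: 1/a = 2/r − v²/μ = 1.731×10⁻⁷ − 8.927×10⁻⁸ = 8.388×10⁻⁸ m⁻¹.
a = 1.192×10⁷ m = 11922 km.

a ≈ 11900 km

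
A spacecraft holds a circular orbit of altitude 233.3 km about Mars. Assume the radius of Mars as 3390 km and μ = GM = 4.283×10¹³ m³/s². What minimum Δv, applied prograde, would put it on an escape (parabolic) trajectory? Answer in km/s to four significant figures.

Δv ≈ 1.424 km/s

r = 3390 + 233.3 = 3623.3 km = 3.6233×10⁶ m.
Circular speed v_c = √(μ/r) = 3438 m/s.
Escape speed v_esc = √(2μ/r) = √2 × v_c = 4862 m/s.
Δv = v_esc − v_c = 1424 m/s = 1.424 km/s.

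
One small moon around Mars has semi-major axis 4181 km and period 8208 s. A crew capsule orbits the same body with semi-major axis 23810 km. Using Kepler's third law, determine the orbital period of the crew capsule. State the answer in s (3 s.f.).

Kepler's third law: T² ∝ a³, so T₂ = T₁ (a₂/a₁)^(3/2).
a₂/a₁ = 5.695, (a₂/a₁)^(3/2) = 13.59.
T₂ = 8208 × 13.59 = 1.115×10⁵ s.

T₂ ≈ 1.12×10⁵ s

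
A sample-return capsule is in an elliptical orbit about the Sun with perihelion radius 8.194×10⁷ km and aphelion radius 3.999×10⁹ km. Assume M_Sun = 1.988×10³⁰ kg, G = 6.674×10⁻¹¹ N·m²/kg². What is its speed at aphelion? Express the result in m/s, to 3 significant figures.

μ = GM = 6.674×10⁻¹¹ × 1.988×10³⁰ = 1.327×10²⁰ m³/s².
Semi-major axis a = (r_p + r_a)/2 = 2.0405×10⁹ km = 2.040×10¹² m.
Vis-viva: v² = μ(2/r − 1/a) = 1.327×10²⁰ × (5.001×10⁻¹³ − 4.901×10⁻¹³) = 1.332×10⁶ m²/s².
v = 1154 m/s.

v ≈ 1150 m/s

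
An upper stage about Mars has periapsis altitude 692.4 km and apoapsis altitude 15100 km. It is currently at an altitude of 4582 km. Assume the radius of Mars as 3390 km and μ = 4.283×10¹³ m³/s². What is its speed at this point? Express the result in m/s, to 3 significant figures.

r_p = 3390 + 692.4 = 4082.4 km = 4.0824×10⁶ m.
r_a = 3390 + 15100 = 18490 km = 1.8490×10⁷ m.
r = 3390 + 4582 = 7972.0 km = 7.972×10⁶ m.
Semi-major axis a = (r_p + r_a)/2 = 11286 km = 1.129×10⁷ m.
Vis-viva: v² = μ(2/r − 1/a) = 4.283×10¹³ × (2.509×10⁻⁷ − 8.860×10⁻⁸) = 6.950×10⁶ m²/s².
v = 2636 m/s.

v ≈ 2640 m/s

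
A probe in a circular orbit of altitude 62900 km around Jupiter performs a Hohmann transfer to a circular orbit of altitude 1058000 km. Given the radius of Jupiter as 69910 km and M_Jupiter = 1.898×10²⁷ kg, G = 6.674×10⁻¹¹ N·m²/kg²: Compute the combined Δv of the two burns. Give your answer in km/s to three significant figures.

Δv_total ≈ 16.2 km/s

μ = GM = 6.674×10⁻¹¹ × 1.898×10²⁷ = 1.267×10¹⁷ m³/s².
r₁ = 69910 + 62900 = 132810 km = 1.3281×10⁸ m.
r₂ = 69910 + 1058000 = 1127900 km = 1.1279×10⁹ m.
Transfer ellipse a_t = (r₁ + r₂)/2 = 6.304×10⁸ m.
At r₁: circular v_c1 = √(μ/r₁) = 30880 m/s; transfer-perijove v_p = √[μ(2/r₁ − 1/a_t)] = 41310 m/s.
Δv₁ = v_p − v_c1 = 10430 m/s.
At r₂: circular v_c2 = √(μ/r₂) = 10600 m/s; transfer-apojove v_a = √[μ(2/r₂ − 1/a_t)] = 4864 m/s.
Δv₂ = v_c2 − v_a = 5733 m/s.
Total Δv = Δv₁ + Δv₂ = 16160 m/s = 16.16 km/s.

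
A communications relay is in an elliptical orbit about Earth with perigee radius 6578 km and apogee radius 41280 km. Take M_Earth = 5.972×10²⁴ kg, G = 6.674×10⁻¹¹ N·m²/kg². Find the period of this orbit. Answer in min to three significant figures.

μ = GM = 6.674×10⁻¹¹ × 5.972×10²⁴ = 3.986×10¹⁴ m³/s².
Semi-major axis a = (r_p + r_a)/2 = (6578.0 + 41280)/2 = 23929 km = 2.393×10⁷ m.
By Kepler's third law T = 2π√(a³/μ) = 2π × 5.863×10³ = 3.684×10⁴ s.
= 614.0 min.

T ≈ 614 min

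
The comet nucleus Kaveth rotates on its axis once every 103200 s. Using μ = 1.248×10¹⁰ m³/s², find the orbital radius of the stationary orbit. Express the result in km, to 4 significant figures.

r_sync ≈ 1499 km

A synchronous orbit has period T, so by Kepler's third law a = (μT²/4π²)^(1/3).
μT²/4π² = 1.248×10¹⁰ × (1.032×10⁵)² / 39.48 = 3.367×10¹⁸ m³.
a = 1.499×10⁶ m = 1498.8 km.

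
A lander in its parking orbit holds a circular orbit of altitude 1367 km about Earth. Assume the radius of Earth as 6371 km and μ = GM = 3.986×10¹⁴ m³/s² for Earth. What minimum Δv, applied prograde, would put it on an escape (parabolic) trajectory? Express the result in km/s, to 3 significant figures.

Δv ≈ 2.97 km/s

r = 6371 + 1367 = 7738.0 km = 7.7380×10⁶ m.
Circular speed v_c = √(μ/r) = 7177 m/s.
Escape speed v_esc = √(2μ/r) = √2 × v_c = 10150 m/s.
Δv = v_esc − v_c = 2973 m/s = 2.973 km/s.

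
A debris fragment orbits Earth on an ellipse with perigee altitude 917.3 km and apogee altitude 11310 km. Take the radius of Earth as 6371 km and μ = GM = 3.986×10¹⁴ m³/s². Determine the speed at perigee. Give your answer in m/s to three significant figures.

r_p = 6371 + 917.3 = 7288.3 km = 7.2883×10⁶ m.
r_a = 6371 + 11310 = 17681 km = 1.7681×10⁷ m.
Semi-major axis a = (r_p + r_a)/2 = 12485 km = 1.248×10⁷ m.
Vis-viva: v² = μ(2/r − 1/a) = 3.986×10¹⁴ × (2.744×10⁻⁷ − 8.010×10⁻⁸) = 7.745×10⁷ m²/s².
v = 8801 m/s.

v ≈ 8800 m/s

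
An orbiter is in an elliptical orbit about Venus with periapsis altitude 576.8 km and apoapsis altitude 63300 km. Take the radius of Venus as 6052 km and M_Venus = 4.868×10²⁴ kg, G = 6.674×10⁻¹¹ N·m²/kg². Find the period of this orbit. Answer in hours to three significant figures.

T ≈ 22.7 hours

μ = GM = 6.674×10⁻¹¹ × 4.868×10²⁴ = 3.249×10¹⁴ m³/s².
r_p = 6052 + 576.8 = 6628.8 km = 6.6288×10⁶ m.
r_a = 6052 + 63300 = 69352 km = 6.9352×10⁷ m.
Semi-major axis a = (r_p + r_a)/2 = (6628.8 + 69352)/2 = 37990 km = 3.799×10⁷ m.
By Kepler's third law T = 2π√(a³/μ) = 2π × 1.299×10⁴ = 8.162×10⁴ s.
= 22.67 hours.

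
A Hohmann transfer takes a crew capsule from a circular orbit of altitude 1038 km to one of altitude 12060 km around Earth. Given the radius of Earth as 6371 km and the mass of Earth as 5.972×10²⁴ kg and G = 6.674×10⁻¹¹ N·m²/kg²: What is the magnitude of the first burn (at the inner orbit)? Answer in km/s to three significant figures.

Δv ≈ 1.43 km/s

μ = GM = 6.674×10⁻¹¹ × 5.972×10²⁴ = 3.986×10¹⁴ m³/s².
r₁ = 6371 + 1038 = 7409.0 km = 7.4090×10⁶ m.
r₂ = 6371 + 12060 = 18431 km = 1.8431×10⁷ m.
Transfer ellipse a_t = (r₁ + r₂)/2 = 1.292×10⁷ m.
At r₁: circular v_c1 = √(μ/r₁) = 7335 m/s; transfer-perigee v_p = √[μ(2/r₁ − 1/a_t)] = 8760 m/s.
Δv₁ = v_p − v_c1 = 1426 m/s.
= 1.426 km/s.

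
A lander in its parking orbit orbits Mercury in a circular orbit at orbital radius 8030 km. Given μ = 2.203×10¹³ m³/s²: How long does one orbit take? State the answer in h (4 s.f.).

r = 8030 km = 8.030×10⁶ m.
Kepler's third law: T = 2π√(r³/μ) = 2π√((8.030×10⁶)³ / 2.203×10¹³).
r³/μ = 2.350×10⁷ s², so T = 2π × 4.848×10³ = 3.046×10⁴ s.
Converting: 3.046×10⁴ s ÷ 3600 = 8.461 h.

T ≈ 8.461 h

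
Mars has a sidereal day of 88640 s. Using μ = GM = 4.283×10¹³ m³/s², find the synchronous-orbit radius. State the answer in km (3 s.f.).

r_sync ≈ 20400 km

A synchronous orbit has period T, so by Kepler's third law a = (μT²/4π²)^(1/3).
μT²/4π² = 4.283×10¹³ × (8.864×10⁴)² / 39.48 = 8.524×10²¹ m³.
a = 2.043×10⁷ m = 20428 km.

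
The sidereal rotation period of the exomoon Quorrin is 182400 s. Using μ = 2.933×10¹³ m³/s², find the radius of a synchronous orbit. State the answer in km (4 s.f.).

A synchronous orbit has period T, so by Kepler's third law a = (μT²/4π²)^(1/3).
μT²/4π² = 2.933×10¹³ × (1.824×10⁵)² / 39.48 = 2.472×10²² m³.
a = 2.913×10⁷ m = 29130 km.

r_sync ≈ 29130 km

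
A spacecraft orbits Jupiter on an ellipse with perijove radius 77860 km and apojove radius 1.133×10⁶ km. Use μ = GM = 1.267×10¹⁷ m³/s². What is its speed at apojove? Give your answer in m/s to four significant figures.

v ≈ 3792 m/s

Semi-major axis a = (r_p + r_a)/2 = 6.0543×10⁵ km = 6.054×10⁸ m.
Vis-viva: v² = μ(2/r − 1/a) = 1.267×10¹⁷ × (1.765×10⁻⁹ − 1.652×10⁻⁹) = 1.438×10⁷ m²/s².
v = 3792 m/s.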